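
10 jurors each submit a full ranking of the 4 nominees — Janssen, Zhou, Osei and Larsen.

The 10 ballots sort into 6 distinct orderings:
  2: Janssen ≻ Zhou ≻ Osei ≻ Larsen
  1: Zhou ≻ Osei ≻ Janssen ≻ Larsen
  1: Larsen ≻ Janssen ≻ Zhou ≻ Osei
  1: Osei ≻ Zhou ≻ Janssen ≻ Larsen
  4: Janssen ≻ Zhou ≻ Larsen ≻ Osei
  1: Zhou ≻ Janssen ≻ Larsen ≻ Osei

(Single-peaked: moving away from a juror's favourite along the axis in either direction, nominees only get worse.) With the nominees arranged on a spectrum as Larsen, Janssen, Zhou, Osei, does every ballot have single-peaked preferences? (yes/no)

Axis positions: Larsen=1, Janssen=2, Zhou=3, Osei=4.
Group 1 (peak Janssen at position 2): ranking walks positions 2-3-4-1, expanding outward from the peak — single-peaked.
Group 2 (peak Zhou at position 3): ranking walks positions 3-4-2-1, expanding outward from the peak — single-peaked.
Group 3 (peak Larsen at position 1): ranking walks positions 1-2-3-4, expanding outward from the peak — single-peaked.
Group 4 (peak Osei at position 4): ranking walks positions 4-3-2-1, expanding outward from the peak — single-peaked.
Group 5 (peak Janssen at position 2): ranking walks positions 2-3-1-4, expanding outward from the peak — single-peaked.
Group 6 (peak Zhou at position 3): ranking walks positions 3-2-1-4, expanding outward from the peak — single-peaked.
Every ranking is single-peaked on this axis.

yes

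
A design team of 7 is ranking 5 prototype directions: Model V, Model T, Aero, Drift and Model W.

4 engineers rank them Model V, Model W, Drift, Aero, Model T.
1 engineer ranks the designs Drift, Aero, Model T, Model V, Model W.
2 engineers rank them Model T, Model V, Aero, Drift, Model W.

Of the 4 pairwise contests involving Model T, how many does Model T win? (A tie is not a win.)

Model T against each rival (7 engineers):
Model T vs Model V: Model T preferred on 1+2 = 3 ballots; Model V wins 4–3.
Model T vs Aero: Aero wins 5–2.
Model T vs Drift: Drift wins 5–2.
Model T vs Model W: Model W, 4–3.
Model T beats no one; loses to Model V, Aero, Drift, Model W — 0 pairwise wins.

0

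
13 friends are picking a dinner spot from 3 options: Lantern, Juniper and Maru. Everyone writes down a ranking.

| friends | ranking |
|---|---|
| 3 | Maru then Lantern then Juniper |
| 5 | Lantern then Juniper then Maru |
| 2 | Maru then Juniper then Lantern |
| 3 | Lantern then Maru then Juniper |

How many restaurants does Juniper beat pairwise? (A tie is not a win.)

0

Juniper against each rival (13 friends):
Juniper vs Lantern: 2 to 11, Lantern.
Juniper vs Maru: 5 to 8, Maru.
Juniper beats no one; loses to Lantern, Maru — 0 pairwise wins.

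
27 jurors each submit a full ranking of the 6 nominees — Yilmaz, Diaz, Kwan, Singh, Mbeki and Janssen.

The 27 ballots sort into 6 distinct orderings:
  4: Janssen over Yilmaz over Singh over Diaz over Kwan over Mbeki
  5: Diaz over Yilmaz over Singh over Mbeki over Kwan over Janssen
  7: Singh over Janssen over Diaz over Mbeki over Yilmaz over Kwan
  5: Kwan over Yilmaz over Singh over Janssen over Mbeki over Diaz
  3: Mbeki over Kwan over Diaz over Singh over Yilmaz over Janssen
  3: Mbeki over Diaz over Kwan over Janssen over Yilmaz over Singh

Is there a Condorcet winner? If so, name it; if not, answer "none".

none

Head-to-head results (27 jurors):
Yilmaz vs Diaz: Diaz, 18–9.
Yilmaz vs Kwan: Yilmaz wins 16–11.
Yilmaz vs Singh: 17 to 10, Yilmaz.
Yilmaz–Mbeki: Yilmaz 14–13.
Yilmaz vs Janssen: Yilmaz is ranked higher on 5+5+3 = 13 ballots, Janssen on 14. Janssen wins 14–13.
Diaz vs Kwan: Diaz, 19–8.
Diaz vs Singh: 11 to 16, Singh.
Diaz vs Mbeki: Diaz is ranked higher on 4+5+7 = 16 ballots, Mbeki on 11. Diaz wins 16–11.
Diaz vs Janssen: 11 to 16, Janssen.
Kwan–Singh: Singh 16–11.
Kwan vs Mbeki: 9 to 18, Mbeki.
Kwan vs Janssen: Kwan wins 16–11.
Singh–Mbeki: Singh 21–6.
Singh vs Janssen: Singh wins 20–7.
Mbeki vs Janssen: Janssen wins 16–11.
Every nominee loses at least once (Yilmaz loses to Diaz; Diaz loses to Singh; Kwan loses to Yilmaz; Singh loses to Yilmaz; Mbeki loses to Yilmaz; Janssen loses to Kwan). The majority relation contains the cycle Yilmaz beats Kwan beats Janssen beats Yilmaz, so there is no Condorcet winner.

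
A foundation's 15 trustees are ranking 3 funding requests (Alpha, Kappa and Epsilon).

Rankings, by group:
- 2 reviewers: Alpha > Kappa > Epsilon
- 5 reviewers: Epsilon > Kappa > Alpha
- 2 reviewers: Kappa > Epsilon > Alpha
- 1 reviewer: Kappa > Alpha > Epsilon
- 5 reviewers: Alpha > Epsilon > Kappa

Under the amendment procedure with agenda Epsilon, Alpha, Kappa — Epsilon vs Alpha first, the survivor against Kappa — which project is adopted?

Kappa

Round 1: Epsilon vs Alpha — 7–8, Alpha advances.
Round 2: Alpha vs Kappa — 7–8, Kappa advances.
Kappa survives the agenda.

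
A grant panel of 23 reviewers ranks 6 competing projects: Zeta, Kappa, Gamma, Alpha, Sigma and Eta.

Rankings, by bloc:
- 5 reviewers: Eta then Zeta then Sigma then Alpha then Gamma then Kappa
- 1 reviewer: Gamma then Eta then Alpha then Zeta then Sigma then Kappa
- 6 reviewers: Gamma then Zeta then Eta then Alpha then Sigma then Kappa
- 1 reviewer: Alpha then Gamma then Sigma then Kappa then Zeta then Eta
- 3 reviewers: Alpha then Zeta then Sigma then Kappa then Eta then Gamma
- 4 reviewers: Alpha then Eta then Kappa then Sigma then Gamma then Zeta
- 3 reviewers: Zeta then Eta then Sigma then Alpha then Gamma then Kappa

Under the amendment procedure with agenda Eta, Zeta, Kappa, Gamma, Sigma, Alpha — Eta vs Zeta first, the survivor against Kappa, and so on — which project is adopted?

Alpha

Round 1: Eta vs Zeta — 10–13, Zeta advances.
Round 2: Zeta vs Kappa — 18–5, Zeta advances.
Round 3: Zeta vs Gamma — 11–12, Gamma advances.
Round 4: Gamma vs Sigma — 8–15, Sigma advances.
Round 5: Sigma vs Alpha — 8–15, Alpha advances.
The agenda winner is Alpha.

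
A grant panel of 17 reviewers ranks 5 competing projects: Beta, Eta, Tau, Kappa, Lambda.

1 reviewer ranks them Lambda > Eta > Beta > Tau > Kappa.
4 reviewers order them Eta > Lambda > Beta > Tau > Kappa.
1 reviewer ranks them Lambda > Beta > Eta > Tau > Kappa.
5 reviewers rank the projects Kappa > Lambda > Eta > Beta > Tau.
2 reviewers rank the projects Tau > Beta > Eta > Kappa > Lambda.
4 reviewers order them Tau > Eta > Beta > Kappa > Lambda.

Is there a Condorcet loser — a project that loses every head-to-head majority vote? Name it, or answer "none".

none

Pairwise majorities:
Beta vs Eta: 3 to 14, Eta.
Beta vs Tau: Beta, 11–6.
Beta vs Kappa: Beta, 12–5.
Beta vs Lambda: 2+4 = 6 for Beta, 11 for Lambda — Lambda by 11–6.
Eta vs Tau: 11 to 6, Eta.
Eta vs Kappa: 12 to 5, Eta.
Eta vs Lambda: Eta preferred on 4+2+4 = 10 ballots; Eta wins 10–7.
Tau–Kappa: Tau 12–5.
Tau vs Lambda: Lambda, 11–6.
Kappa vs Lambda: 11 to 6, Kappa.
Each project has at least one pairwise win (Beta beats Tau; Eta beats Beta; Tau beats Kappa; Kappa beats Lambda; Lambda beats Beta) — no Condorcet loser.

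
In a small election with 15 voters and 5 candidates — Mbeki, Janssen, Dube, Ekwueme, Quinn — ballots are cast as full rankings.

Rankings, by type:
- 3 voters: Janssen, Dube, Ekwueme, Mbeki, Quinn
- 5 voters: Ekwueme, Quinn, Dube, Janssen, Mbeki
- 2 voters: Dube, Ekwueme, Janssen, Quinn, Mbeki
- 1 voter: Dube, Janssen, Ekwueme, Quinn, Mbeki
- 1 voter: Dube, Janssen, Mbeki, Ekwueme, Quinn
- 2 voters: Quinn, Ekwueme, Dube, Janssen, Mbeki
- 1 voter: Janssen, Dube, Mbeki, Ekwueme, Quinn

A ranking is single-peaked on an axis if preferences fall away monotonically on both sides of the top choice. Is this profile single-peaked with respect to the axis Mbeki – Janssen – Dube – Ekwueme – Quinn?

yes

Axis positions: Mbeki=1, Janssen=2, Dube=3, Ekwueme=4, Quinn=5.
Type 1 (peak Janssen at position 2): ranking walks positions 2-3-4-1-5, expanding outward from the peak — single-peaked.
Type 2 (peak Ekwueme at position 4): ranking walks positions 4-5-3-2-1, expanding outward from the peak — single-peaked.
Type 3 (peak Dube at position 3): ranking walks positions 3-4-2-5-1, expanding outward from the peak — single-peaked.
Type 4 (peak Dube at position 3): ranking walks positions 3-2-4-5-1, expanding outward from the peak — single-peaked.
Type 5 (peak Dube at position 3): ranking walks positions 3-2-1-4-5, expanding outward from the peak — single-peaked.
Type 6 (peak Quinn at position 5): ranking walks positions 5-4-3-2-1, expanding outward from the peak — single-peaked.
Type 7 (peak Janssen at position 2): ranking walks positions 2-3-1-4-5, expanding outward from the peak — single-peaked.
Every ranking is single-peaked on this axis.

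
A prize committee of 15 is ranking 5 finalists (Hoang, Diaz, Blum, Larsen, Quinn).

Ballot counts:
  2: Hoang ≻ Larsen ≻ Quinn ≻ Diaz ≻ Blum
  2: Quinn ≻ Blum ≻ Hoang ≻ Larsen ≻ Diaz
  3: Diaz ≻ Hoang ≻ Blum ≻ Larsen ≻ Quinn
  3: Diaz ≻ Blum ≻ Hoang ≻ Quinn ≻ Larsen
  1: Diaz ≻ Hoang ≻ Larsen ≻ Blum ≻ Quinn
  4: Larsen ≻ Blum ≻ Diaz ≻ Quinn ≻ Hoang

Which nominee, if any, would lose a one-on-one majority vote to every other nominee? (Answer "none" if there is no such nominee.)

Quinn

Head-to-head results (15 jurors):
Hoang vs Diaz: 4 to 11, Diaz.
Hoang vs Blum: Blum wins 9–6.
Hoang vs Larsen: Hoang, 11–4.
Hoang–Quinn: Hoang 9–6.
Diaz vs Blum: Diaz wins 9–6.
Diaz vs Larsen: Larsen wins 8–7.
Diaz vs Quinn: Diaz wins 11–4.
Blum vs Larsen: Blum wins 8–7.
Blum vs Quinn: Blum wins 11–4.
Larsen vs Quinn: Larsen, 10–5.
Quinn loses to every other nominee — it is the Condorcet loser.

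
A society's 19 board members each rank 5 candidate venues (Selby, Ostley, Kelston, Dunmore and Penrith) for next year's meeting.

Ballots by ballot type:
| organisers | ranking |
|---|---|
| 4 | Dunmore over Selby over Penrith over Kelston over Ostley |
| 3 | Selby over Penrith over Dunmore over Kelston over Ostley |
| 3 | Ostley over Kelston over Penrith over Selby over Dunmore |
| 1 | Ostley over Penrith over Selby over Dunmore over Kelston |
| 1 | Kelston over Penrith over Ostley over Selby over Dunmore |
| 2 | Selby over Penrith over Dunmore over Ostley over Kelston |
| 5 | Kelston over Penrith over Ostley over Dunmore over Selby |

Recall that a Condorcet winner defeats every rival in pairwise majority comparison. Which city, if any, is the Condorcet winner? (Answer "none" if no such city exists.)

Penrith

Head-to-head results (19 organisers):
Selby vs Ostley: Ostley wins 10–9.
Selby vs Kelston: Selby, 10–9.
Selby vs Dunmore: Selby, 10–9.
Selby vs Penrith: Penrith wins 10–9.
Ostley vs Kelston: Kelston, 13–6.
Ostley vs Dunmore: Ostley wins 10–9.
Ostley–Penrith: Penrith 15–4.
Kelston–Dunmore: Dunmore 10–9.
Kelston vs Penrith: Penrith, 10–9.
Dunmore vs Penrith: Penrith, 15–4.
Only Penrith has no losses; Penrith is the Condorcet winner.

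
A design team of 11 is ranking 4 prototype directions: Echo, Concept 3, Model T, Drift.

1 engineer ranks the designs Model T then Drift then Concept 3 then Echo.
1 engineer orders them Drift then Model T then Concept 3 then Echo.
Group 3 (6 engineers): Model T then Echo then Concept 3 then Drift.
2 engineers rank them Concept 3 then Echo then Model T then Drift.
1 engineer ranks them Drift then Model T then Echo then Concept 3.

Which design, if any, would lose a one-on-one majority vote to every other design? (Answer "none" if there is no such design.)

Drift

Pairwise majorities:
Echo vs Concept 3: Echo, 7–4.
Echo vs Model T: Model T wins 9–2.
Echo vs Drift: Echo wins 8–3.
Concept 3 vs Model T: Concept 3 preferred on 2 ballots; Model T wins 9–2.
Concept 3 vs Drift: Concept 3 wins 8–3.
Model T vs Drift: Model T wins 9–2.
Drift loses to every other design — it is the Condorcet loser.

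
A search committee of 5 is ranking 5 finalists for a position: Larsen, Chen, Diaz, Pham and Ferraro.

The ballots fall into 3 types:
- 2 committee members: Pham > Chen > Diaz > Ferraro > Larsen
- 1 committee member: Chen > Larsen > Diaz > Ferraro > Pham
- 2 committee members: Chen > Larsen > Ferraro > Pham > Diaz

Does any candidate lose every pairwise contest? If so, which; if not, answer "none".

Pairwise majorities:
Larsen vs Chen: Chen wins 5–0.
Larsen–Diaz: Larsen 3–2.
Larsen vs Pham: Larsen wins 3–2.
Larsen–Ferraro: Larsen 3–2.
Chen vs Diaz: 2+1+2 = 5 for Chen, 0 for Diaz — Chen by 5–0.
Chen vs Pham: Chen wins 3–2.
Chen vs Ferraro: Chen, 5–0.
Diaz vs Pham: 1 for Diaz, 4 for Pham — Pham by 4–1.
Diaz vs Ferraro: 2+1 = 3 for Diaz, 2 for Ferraro — Diaz by 3–2.
Pham vs Ferraro: Pham preferred on 2 ballots; Ferraro wins 3–2.
Every candidate wins at least one matchup (Larsen beats Diaz; Chen beats Larsen; Diaz beats Ferraro; Pham beats Diaz; Ferraro beats Pham), so there is no Condorcet loser.

none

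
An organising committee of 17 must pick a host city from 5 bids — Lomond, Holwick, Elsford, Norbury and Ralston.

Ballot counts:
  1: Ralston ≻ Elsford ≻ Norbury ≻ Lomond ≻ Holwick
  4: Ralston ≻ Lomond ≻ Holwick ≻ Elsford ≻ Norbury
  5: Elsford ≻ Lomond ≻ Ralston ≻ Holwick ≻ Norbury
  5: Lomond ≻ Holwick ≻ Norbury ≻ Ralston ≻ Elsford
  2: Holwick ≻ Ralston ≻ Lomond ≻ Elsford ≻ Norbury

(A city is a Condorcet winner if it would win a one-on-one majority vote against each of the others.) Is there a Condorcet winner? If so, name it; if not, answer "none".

Head-to-head results (17 organisers):
Lomond vs Holwick: 1+4+5+5 = 15 for Lomond, 2 for Holwick — Lomond by 15–2.
Lomond vs Elsford: 4+5+2 = 11 for Lomond, 6 for Elsford — Lomond by 11–6.
Lomond vs Norbury: 16 to 1, Lomond.
Lomond vs Ralston: Lomond is ranked higher on 5+5 = 10 ballots, Ralston on 7. Lomond wins 10–7.
Holwick vs Elsford: 4+5+2 = 11 for Holwick, 6 for Elsford — Holwick by 11–6.
Holwick vs Norbury: Holwick is ranked higher on 4+5+5+2 = 16 ballots, Norbury on 1. Holwick wins 16–1.
Holwick vs Ralston: Holwick preferred on 5+2 = 7 ballots; Ralston wins 10–7.
Elsford vs Norbury: 12 to 5, Elsford.
Elsford vs Ralston: Elsford is ranked higher on 5 ballots, Ralston on 12. Ralston wins 12–5.
Norbury vs Ralston: 5 to 12, Ralston.
Lomond defeats every rival head-to-head and is the Condorcet winner.

Lomond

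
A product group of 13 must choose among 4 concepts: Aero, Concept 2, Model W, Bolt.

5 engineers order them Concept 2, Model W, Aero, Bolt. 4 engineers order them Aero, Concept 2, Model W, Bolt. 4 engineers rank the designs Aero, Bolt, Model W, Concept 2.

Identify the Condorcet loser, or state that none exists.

Pairwise majorities:
Aero vs Concept 2: Aero wins 8–5.
Aero–Model W: Aero 8–5.
Aero vs Bolt: Aero, 13–0.
Concept 2 vs Model W: Concept 2 wins 9–4.
Concept 2 vs Bolt: 5+4 = 9 for Concept 2, 4 for Bolt — Concept 2 by 9–4.
Model W vs Bolt: Model W, 9–4.
Bolt loses to every other design — it is the Condorcet loser.

Bolt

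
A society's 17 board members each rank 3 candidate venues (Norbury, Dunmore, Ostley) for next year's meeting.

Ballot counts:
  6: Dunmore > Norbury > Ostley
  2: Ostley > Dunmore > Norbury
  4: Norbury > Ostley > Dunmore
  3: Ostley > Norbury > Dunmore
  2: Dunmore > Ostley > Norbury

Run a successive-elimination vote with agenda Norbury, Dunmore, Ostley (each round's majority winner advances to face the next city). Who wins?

Round 1: Norbury vs Dunmore — 7–10, Dunmore advances.
Round 2: Dunmore vs Ostley — 8–9, Ostley advances.
The agenda winner is Ostley.

Ostley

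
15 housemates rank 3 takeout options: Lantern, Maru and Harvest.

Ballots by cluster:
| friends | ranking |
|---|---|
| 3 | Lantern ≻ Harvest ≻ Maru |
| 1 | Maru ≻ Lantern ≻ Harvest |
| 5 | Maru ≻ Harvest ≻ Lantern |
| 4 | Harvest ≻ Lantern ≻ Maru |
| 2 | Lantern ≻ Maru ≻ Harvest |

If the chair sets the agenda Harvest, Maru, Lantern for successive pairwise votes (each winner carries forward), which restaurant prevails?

Round 1: Harvest vs Maru — 7–8, Maru advances.
Round 2: Maru vs Lantern — 6–9, Lantern advances.
The agenda winner is Lantern.

Lantern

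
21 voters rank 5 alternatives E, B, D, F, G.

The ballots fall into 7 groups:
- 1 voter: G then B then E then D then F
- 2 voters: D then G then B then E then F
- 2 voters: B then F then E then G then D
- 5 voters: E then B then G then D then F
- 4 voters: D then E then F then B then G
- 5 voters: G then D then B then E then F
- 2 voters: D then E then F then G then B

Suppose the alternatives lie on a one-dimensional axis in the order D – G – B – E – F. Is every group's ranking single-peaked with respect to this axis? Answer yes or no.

no

Axis positions: D=1, G=2, B=3, E=4, F=5.
Group 1 (peak G at position 2): ranking walks positions 2-3-4-1-5, expanding outward from the peak — single-peaked.
Group 2 (peak D at position 1): ranking walks positions 1-2-3-4-5, expanding outward from the peak — single-peaked.
Group 3: ranking walks positions 3-5-4-2-1; F is ranked above E even though E lies between F and the peak B on the axis — preferences dip and rise again. Not single-peaked.
Group 4 (peak E at position 4): ranking walks positions 4-3-2-1-5, expanding outward from the peak — single-peaked.
Group 5: ranking walks positions 1-4-5-3-2; E is ranked above G even though G lies between E and the peak D on the axis — preferences dip and rise again. Not single-peaked.
Group 6 (peak G at position 2): ranking walks positions 2-1-3-4-5, expanding outward from the peak — single-peaked.
Group 7: ranking walks positions 1-4-5-2-3; E is ranked above G even though G lies between E and the peak D on the axis — preferences dip and rise again. Not single-peaked.
Group 3 violates single-peakedness, so the profile is not single-peaked on this axis.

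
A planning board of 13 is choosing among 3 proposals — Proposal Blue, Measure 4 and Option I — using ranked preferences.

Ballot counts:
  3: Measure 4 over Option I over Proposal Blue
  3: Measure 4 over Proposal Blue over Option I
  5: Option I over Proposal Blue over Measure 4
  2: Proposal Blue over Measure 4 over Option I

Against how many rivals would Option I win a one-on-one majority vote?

Option I against each rival (13 council members):
Option I vs Proposal Blue: 3+5 = 8 for Option I, 5 for Proposal Blue — Option I by 8–5.
Option I vs Measure 4: Option I preferred on 5 ballots; Measure 4 wins 8–5.
Option I beats Proposal Blue; loses to Measure 4 — 1 pairwise win.

1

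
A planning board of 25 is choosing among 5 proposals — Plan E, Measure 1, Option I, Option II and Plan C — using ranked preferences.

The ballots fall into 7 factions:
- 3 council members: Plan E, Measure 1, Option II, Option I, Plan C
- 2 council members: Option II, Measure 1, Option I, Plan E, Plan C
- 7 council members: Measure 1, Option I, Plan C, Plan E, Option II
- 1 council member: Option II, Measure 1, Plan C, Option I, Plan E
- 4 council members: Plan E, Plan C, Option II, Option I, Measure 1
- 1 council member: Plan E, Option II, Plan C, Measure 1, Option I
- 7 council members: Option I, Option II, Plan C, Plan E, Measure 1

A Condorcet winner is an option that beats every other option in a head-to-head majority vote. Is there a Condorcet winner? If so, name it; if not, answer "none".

none

Head-to-head results (25 council members):
Plan E vs Measure 1: Plan E wins 15–10.
Plan E vs Option I: Plan E is ranked higher on 3+4+1 = 8 ballots, Option I on 17. Option I wins 17–8.
Plan E vs Option II: Plan E preferred on 3+7+4+1 = 15 ballots; Plan E wins 15–10.
Plan E vs Plan C: Plan C wins 15–10.
Measure 1 vs Option I: 3+2+7+1+1 = 14 for Measure 1, 11 for Option I — Measure 1 by 14–11.
Measure 1 vs Option II: Measure 1 is ranked higher on 3+7 = 10 ballots, Option II on 15. Option II wins 15–10.
Measure 1–Plan C: Measure 1 13–12.
Option I vs Option II: Option I is ranked higher on 7+7 = 14 ballots, Option II on 11. Option I wins 14–11.
Option I vs Plan C: 19 to 6, Option I.
Option II vs Plan C: Option II is ranked higher on 3+2+1+1+7 = 14 ballots, Plan C on 11. Option II wins 14–11.
No option is unbeaten: Plan E loses to Option I; Measure 1 loses to Plan E; Option I loses to Measure 1; Option II loses to Plan E; Plan C loses to Measure 1. In particular Plan E → Measure 1 → Option I → Plan E is a majority cycle — no Condorcet winner exists.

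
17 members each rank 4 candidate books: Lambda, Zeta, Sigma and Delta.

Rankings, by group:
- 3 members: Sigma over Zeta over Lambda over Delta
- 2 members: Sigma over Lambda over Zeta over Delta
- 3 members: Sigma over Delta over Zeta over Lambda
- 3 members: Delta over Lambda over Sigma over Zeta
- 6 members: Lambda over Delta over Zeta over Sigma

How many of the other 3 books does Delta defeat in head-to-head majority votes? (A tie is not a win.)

Delta against each rival (17 members):
Delta vs Lambda: Delta is ranked higher on 3+3 = 6 ballots, Lambda on 11. Lambda wins 11–6.
Delta vs Zeta: Delta is ranked higher on 3+3+6 = 12 ballots, Zeta on 5. Delta wins 12–5.
Delta vs Sigma: 3+6 = 9 for Delta, 8 for Sigma — Delta by 9–8.
Delta beats Zeta, Sigma; loses to Lambda — 2 pairwise wins.

2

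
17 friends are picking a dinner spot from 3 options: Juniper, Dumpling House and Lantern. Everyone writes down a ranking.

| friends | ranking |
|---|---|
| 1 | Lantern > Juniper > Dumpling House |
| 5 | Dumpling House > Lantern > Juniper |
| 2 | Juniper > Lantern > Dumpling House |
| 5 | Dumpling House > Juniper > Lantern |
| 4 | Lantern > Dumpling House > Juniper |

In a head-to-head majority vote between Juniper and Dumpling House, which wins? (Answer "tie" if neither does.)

Ballots ranking Juniper above Dumpling House: 1 + 2 = 3.
Ballots ranking Dumpling House above Juniper: 17 − 3 = 14.
Dumpling House wins the head-to-head 14–3.

Dumpling House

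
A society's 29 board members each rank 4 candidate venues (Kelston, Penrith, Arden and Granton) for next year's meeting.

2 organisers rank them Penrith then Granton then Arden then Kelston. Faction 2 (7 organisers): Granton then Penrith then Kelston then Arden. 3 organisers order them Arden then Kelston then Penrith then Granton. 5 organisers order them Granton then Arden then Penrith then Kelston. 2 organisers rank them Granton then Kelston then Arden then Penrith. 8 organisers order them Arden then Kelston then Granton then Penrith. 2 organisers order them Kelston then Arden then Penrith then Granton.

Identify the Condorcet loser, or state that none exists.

Penrith

Pairwise majorities:
Kelston vs Penrith: Kelston is ranked higher on 3+2+8+2 = 15 ballots, Penrith on 14. Kelston wins 15–14.
Kelston vs Arden: 7+2+2 = 11 for Kelston, 18 for Arden — Arden by 18–11.
Kelston vs Granton: Granton wins 16–13.
Penrith–Arden: Arden 20–9.
Penrith vs Granton: Granton wins 22–7.
Arden vs Granton: 3+8+2 = 13 for Arden, 16 for Granton — Granton by 16–13.
Penrith is beaten in every head-to-head and is the Condorcet loser.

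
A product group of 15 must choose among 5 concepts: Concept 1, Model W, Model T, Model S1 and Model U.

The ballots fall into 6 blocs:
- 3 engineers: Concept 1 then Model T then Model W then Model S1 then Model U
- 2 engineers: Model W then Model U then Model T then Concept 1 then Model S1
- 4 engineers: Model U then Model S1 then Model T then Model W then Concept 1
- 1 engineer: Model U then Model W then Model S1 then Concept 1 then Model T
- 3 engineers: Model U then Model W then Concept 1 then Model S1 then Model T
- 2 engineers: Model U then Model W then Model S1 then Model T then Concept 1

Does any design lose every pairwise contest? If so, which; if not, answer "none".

none

Pairwise majorities:
Concept 1 vs Model W: 3 to 12, Model W.
Concept 1 vs Model T: 7 to 8, Model T.
Concept 1 vs Model S1: Concept 1 is ranked higher on 3+2+3 = 8 ballots, Model S1 on 7. Concept 1 wins 8–7.
Concept 1 vs Model U: Concept 1 preferred on 3 ballots; Model U wins 12–3.
Model W vs Model T: Model W, 8–7.
Model W vs Model S1: 3+2+1+3+2 = 11 for Model W, 4 for Model S1 — Model W by 11–4.
Model W–Model U: Model U 10–5.
Model T vs Model S1: Model T preferred on 3+2 = 5 ballots; Model S1 wins 10–5.
Model T–Model U: Model U 12–3.
Model S1 vs Model U: Model S1 preferred on 3 ballots; Model U wins 12–3.
No design is winless: Concept 1 beats Model S1; Model W beats Concept 1; Model T beats Concept 1; Model S1 beats Model T; Model U beats Concept 1. There is no Condorcet loser.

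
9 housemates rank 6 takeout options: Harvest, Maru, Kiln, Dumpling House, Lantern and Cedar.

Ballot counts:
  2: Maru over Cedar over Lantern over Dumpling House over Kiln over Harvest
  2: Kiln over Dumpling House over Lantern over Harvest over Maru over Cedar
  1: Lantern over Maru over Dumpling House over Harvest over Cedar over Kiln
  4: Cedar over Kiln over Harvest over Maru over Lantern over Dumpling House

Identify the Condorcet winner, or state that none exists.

Check each pair by majority over 9 ballots:
Harvest vs Maru: Harvest is ranked higher on 2+4 = 6 ballots, Maru on 3. Harvest wins 6–3.
Harvest vs Kiln: Harvest preferred on 1 ballot; Kiln wins 8–1.
Harvest vs Dumpling House: Harvest is ranked higher on 4 ballots, Dumpling House on 5. Dumpling House wins 5–4.
Harvest vs Lantern: Harvest preferred on 4 ballots; Lantern wins 5–4.
Harvest vs Cedar: 2+1 = 3 for Harvest, 6 for Cedar — Cedar by 6–3.
Maru vs Kiln: 2+1 = 3 for Maru, 6 for Kiln — Kiln by 6–3.
Maru vs Dumpling House: Maru preferred on 2+1+4 = 7 ballots; Maru wins 7–2.
Maru vs Lantern: 6 to 3, Maru.
Maru vs Cedar: Maru is ranked higher on 2+2+1 = 5 ballots, Cedar on 4. Maru wins 5–4.
Kiln vs Dumpling House: 6 to 3, Kiln.
Kiln vs Lantern: 2+4 = 6 for Kiln, 3 for Lantern — Kiln by 6–3.
Kiln vs Cedar: 2 for Kiln, 7 for Cedar — Cedar by 7–2.
Dumpling House vs Lantern: 2 to 7, Lantern.
Dumpling House vs Cedar: 2+1 = 3 for Dumpling House, 6 for Cedar — Cedar by 6–3.
Lantern vs Cedar: 3 to 6, Cedar.
Each restaurant drops at least one matchup (Harvest loses to Kiln; Maru loses to Harvest; Kiln loses to Cedar; Dumpling House loses to Maru; Lantern loses to Maru; Cedar loses to Maru); the cycle Harvest > Maru > Dumpling House > Harvest rules out a Condorcet winner.

none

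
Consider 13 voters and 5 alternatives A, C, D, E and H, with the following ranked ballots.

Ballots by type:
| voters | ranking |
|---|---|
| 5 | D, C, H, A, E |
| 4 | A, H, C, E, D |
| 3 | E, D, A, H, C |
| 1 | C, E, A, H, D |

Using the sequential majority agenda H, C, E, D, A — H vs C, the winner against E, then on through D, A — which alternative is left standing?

Round 1: H vs C — 7–6, H advances.
Round 2: H vs E — 9–4, H advances.
Round 3: H vs D — 5–8, D advances.
Round 4: D vs A — 8–5, D advances.
D survives the agenda.

D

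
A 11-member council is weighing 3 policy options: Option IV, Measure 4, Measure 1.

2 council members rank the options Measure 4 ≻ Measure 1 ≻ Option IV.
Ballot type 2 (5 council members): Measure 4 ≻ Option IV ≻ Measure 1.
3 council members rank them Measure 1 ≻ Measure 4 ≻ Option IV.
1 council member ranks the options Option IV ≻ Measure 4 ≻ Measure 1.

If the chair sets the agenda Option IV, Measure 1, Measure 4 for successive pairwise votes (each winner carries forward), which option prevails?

Round 1: Option IV vs Measure 1 — 6–5, Option IV advances.
Round 2: Option IV vs Measure 4 — 1–10, Measure 4 advances.
Measure 4 survives the agenda.

Measure 4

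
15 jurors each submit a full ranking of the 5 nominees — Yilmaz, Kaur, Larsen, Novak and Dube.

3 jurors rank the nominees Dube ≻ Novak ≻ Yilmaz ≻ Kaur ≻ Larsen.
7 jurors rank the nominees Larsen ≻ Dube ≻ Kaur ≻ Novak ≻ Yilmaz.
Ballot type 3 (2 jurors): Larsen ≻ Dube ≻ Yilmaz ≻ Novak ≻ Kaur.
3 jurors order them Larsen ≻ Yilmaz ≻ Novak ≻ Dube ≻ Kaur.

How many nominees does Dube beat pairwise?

Dube against each rival (15 jurors):
Dube–Yilmaz: Dube 12–3.
Dube vs Kaur: Dube is ranked higher on 3+7+2+3 = 15 ballots, Kaur on 0. Dube wins 15–0.
Dube–Larsen: Larsen 12–3.
Dube vs Novak: 12 to 3, Dube.
Dube beats Yilmaz, Kaur, Novak; loses to Larsen — 3 pairwise wins.

3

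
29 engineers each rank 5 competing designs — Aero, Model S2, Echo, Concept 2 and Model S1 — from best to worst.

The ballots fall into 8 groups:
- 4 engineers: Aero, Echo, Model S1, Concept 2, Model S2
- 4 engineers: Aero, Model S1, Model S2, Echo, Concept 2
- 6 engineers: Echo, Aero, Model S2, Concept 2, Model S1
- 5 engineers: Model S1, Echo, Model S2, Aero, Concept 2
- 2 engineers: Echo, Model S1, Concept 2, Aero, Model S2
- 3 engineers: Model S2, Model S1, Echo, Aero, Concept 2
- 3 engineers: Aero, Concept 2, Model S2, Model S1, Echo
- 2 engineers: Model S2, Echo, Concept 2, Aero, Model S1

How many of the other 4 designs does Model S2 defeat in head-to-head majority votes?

1

Model S2 against each rival (29 engineers):
Model S2 vs Aero: Aero, 19–10.
Model S2 vs Echo: 12 to 17, Echo.
Model S2 vs Concept 2: Model S2 wins 20–9.
Model S2 vs Model S1: Model S1 wins 15–14.
Model S2 beats Concept 2; loses to Aero, Echo, Model S1 — 1 pairwise win.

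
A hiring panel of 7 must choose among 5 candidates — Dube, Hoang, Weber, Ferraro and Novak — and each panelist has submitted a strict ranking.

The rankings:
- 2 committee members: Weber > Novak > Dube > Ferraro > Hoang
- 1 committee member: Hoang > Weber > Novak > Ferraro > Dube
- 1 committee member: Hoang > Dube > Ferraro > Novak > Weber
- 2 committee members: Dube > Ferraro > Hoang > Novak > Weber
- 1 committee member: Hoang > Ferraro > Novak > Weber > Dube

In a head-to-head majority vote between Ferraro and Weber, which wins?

Ballots ranking Ferraro above Weber: 1 + 2 + 1 = 4.
Ballots ranking Weber above Ferraro: 7 − 4 = 3.
Ferraro wins the head-to-head 4–3.

Ferraro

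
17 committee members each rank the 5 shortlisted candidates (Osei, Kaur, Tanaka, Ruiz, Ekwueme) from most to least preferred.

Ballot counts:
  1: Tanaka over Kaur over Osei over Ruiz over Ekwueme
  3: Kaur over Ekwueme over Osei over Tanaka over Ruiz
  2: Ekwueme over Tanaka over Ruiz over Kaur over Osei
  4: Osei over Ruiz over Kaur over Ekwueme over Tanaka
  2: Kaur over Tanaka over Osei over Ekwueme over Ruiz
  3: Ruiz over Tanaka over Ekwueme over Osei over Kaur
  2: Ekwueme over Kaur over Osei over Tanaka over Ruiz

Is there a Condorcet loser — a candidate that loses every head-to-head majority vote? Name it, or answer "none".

none

Head-to-head results (17 committee members):
Osei vs Kaur: Osei is ranked higher on 4+3 = 7 ballots, Kaur on 10. Kaur wins 10–7.
Osei vs Tanaka: Osei preferred on 3+4+2 = 9 ballots; Osei wins 9–8.
Osei–Ruiz: Osei 12–5.
Osei vs Ekwueme: Osei is ranked higher on 1+4+2 = 7 ballots, Ekwueme on 10. Ekwueme wins 10–7.
Kaur vs Tanaka: Kaur is ranked higher on 3+4+2+2 = 11 ballots, Tanaka on 6. Kaur wins 11–6.
Kaur vs Ruiz: Ruiz, 9–8.
Kaur vs Ekwueme: Kaur wins 10–7.
Tanaka vs Ruiz: Tanaka is ranked higher on 1+3+2+2+2 = 10 ballots, Ruiz on 7. Tanaka wins 10–7.
Tanaka vs Ekwueme: Tanaka is ranked higher on 1+2+3 = 6 ballots, Ekwueme on 11. Ekwueme wins 11–6.
Ruiz vs Ekwueme: Ekwueme wins 9–8.
No candidate is winless: Osei beats Tanaka; Kaur beats Osei; Tanaka beats Ruiz; Ruiz beats Kaur; Ekwueme beats Osei. There is no Condorcet loser.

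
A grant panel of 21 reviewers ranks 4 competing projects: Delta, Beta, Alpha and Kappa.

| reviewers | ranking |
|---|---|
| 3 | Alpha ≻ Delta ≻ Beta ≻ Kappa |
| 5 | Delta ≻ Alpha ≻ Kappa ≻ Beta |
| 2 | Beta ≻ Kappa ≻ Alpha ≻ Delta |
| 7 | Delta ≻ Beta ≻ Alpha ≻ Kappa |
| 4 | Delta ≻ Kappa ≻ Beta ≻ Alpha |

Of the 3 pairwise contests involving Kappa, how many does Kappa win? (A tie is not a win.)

Kappa against each rival (21 reviewers):
Kappa vs Delta: 2 to 19, Delta.
Kappa vs Beta: Kappa is ranked higher on 5+4 = 9 ballots, Beta on 12. Beta wins 12–9.
Kappa vs Alpha: Kappa is ranked higher on 2+4 = 6 ballots, Alpha on 15. Alpha wins 15–6.
Kappa beats no one; loses to Delta, Beta, Alpha — 0 pairwise wins.

0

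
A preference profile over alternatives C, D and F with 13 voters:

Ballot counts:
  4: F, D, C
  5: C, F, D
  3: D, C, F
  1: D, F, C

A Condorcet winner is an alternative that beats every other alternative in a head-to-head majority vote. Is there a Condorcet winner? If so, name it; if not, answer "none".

Check each pair by majority over 13 ballots:
C–D: D 8–5.
C–F: C 8–5.
D vs F: F wins 9–4.
No alternative is unbeaten: C loses to D; D loses to F; F loses to C. In particular C beats F beats D beats C is a majority cycle — no Condorcet winner exists.

none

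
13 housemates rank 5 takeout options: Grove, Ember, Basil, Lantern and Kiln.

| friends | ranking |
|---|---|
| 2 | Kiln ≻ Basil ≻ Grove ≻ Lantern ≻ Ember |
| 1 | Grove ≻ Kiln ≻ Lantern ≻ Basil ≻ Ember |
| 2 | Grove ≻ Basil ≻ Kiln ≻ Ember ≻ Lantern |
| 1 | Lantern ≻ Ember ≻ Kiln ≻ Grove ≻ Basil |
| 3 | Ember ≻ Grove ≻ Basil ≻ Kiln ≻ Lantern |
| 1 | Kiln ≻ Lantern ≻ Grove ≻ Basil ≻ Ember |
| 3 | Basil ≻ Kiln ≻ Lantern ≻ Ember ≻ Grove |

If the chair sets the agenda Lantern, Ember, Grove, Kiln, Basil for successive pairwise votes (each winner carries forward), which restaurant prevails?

Round 1: Lantern vs Ember — 8–5, Lantern advances.
Round 2: Lantern vs Grove — 5–8, Grove advances.
Round 3: Grove vs Kiln — 6–7, Kiln advances.
Round 4: Kiln vs Basil — 5–8, Basil advances.
Basil survives the agenda.

Basil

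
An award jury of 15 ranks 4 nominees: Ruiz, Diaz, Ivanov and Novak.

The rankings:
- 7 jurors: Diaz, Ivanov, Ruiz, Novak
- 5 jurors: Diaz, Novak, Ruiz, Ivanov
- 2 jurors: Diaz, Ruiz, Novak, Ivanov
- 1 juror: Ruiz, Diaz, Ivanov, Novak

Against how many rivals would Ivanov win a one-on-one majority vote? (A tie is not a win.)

Ivanov against each rival (15 jurors):
Ivanov vs Ruiz: Ruiz wins 8–7.
Ivanov vs Diaz: Ivanov preferred on 0 ballots; Diaz wins 15–0.
Ivanov vs Novak: Ivanov wins 8–7.
Ivanov beats Novak; loses to Ruiz, Diaz — 1 pairwise win.

1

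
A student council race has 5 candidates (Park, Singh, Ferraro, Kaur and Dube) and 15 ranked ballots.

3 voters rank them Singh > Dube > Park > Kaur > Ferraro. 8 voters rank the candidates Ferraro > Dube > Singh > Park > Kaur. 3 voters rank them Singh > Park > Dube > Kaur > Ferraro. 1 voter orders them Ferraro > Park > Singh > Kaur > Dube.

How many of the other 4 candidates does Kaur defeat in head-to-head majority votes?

Kaur against each rival (15 voters):
Kaur vs Park: Park wins 15–0.
Kaur–Singh: Singh 15–0.
Kaur vs Ferraro: Ferraro wins 9–6.
Kaur vs Dube: Kaur is ranked higher on 1 ballot, Dube on 14. Dube wins 14–1.
Kaur beats no one; loses to Park, Singh, Ferraro, Dube — 0 pairwise wins.

0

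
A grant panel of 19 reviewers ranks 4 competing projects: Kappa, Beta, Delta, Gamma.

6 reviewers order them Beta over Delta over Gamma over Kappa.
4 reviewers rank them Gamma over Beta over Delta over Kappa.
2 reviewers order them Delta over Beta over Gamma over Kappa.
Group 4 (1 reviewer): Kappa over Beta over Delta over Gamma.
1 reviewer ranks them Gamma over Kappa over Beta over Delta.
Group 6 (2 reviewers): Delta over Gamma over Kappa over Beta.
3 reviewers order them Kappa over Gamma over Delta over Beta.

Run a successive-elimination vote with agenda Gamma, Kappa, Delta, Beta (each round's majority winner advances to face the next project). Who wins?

Beta

Round 1: Gamma vs Kappa — 15–4, Gamma advances.
Round 2: Gamma vs Delta — 8–11, Delta advances.
Round 3: Delta vs Beta — 7–12, Beta advances.
The agenda winner is Beta.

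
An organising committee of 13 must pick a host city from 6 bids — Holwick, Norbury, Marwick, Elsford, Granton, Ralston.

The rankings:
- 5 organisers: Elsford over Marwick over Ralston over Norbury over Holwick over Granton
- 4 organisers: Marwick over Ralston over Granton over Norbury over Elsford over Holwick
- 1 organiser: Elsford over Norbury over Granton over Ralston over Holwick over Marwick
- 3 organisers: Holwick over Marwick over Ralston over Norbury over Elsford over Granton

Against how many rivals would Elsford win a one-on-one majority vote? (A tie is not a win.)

2

Elsford against each rival (13 organisers):
Elsford–Holwick: Elsford 10–3.
Elsford vs Norbury: Norbury wins 7–6.
Elsford vs Marwick: Elsford is ranked higher on 5+1 = 6 ballots, Marwick on 7. Marwick wins 7–6.
Elsford vs Granton: Elsford wins 9–4.
Elsford vs Ralston: 5+1 = 6 for Elsford, 7 for Ralston — Ralston by 7–6.
Elsford beats Holwick, Granton; loses to Norbury, Marwick, Ralston — 2 pairwise wins.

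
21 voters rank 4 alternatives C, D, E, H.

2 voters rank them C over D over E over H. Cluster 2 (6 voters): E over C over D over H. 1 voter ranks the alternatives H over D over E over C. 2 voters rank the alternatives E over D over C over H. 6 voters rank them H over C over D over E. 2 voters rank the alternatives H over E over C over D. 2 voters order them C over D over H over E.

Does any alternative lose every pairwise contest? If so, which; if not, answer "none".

Pairwise majorities:
C vs D: C wins 18–3.
C vs E: C is ranked higher on 2+6+2 = 10 ballots, E on 11. E wins 11–10.
C vs H: C preferred on 2+6+2+2 = 12 ballots; C wins 12–9.
D vs E: 11 to 10, D.
D–H: D 12–9.
E vs H: 2+6+2 = 10 for E, 11 for H — H by 11–10.
No alternative is winless: C beats D; D beats E; E beats C; H beats E. There is no Condorcet loser.

none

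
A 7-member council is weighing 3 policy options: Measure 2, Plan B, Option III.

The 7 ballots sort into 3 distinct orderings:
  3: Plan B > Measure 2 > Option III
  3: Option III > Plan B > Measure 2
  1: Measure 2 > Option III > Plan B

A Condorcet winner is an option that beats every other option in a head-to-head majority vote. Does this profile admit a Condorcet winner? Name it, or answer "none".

Check each pair by majority over 7 ballots:
Measure 2 vs Plan B: Plan B wins 6–1.
Measure 2 vs Option III: 4 to 3, Measure 2.
Plan B vs Option III: 3 to 4, Option III.
Each option drops at least one matchup (Measure 2 loses to Plan B; Plan B loses to Option III; Option III loses to Measure 2); the cycle Measure 2 → Option III → Plan B → Measure 2 rules out a Condorcet winner.

none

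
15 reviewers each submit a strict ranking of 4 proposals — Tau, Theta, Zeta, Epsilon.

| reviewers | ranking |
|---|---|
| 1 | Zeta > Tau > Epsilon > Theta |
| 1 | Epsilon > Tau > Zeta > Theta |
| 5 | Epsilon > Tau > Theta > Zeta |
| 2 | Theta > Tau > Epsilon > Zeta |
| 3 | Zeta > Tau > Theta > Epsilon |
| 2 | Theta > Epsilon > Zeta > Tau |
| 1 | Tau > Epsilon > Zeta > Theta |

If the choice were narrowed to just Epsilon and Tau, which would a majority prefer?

Ballots ranking Epsilon above Tau: 1 + 5 + 2 = 8.
Ballots ranking Tau above Epsilon: 15 − 8 = 7.
Epsilon wins the head-to-head 8–7.

Epsilon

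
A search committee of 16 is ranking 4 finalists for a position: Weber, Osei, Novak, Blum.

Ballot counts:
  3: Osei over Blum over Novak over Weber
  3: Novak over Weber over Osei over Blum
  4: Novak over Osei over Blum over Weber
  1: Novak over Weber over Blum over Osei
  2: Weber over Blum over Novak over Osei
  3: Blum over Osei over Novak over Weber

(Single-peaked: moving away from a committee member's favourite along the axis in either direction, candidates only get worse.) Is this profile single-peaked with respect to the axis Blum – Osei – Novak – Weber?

no

Axis positions: Blum=1, Osei=2, Novak=3, Weber=4.
Bloc 1 (peak Osei at position 2): ranking walks positions 2-1-3-4, expanding outward from the peak — single-peaked.
Bloc 2 (peak Novak at position 3): ranking walks positions 3-4-2-1, expanding outward from the peak — single-peaked.
Bloc 3 (peak Novak at position 3): ranking walks positions 3-2-1-4, expanding outward from the peak — single-peaked.
Bloc 4: ranking walks positions 3-4-1-2; Blum is ranked above Osei even though Osei lies between Blum and the peak Novak on the axis — preferences dip and rise again. Not single-peaked.
Bloc 5: ranking walks positions 4-1-3-2; Blum is ranked above Novak even though Novak lies between Blum and the peak Weber on the axis — preferences dip and rise again. Not single-peaked.
Bloc 6 (peak Blum at position 1): ranking walks positions 1-2-3-4, expanding outward from the peak — single-peaked.
Bloc 4 violates single-peakedness, so the profile is not single-peaked on this axis.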